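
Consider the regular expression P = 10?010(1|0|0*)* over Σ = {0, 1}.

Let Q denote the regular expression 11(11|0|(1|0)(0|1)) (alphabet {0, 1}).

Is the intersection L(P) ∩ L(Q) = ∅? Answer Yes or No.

Converting the expression P to a DFA (subset construction, then merging equivalent states) gives the minimal DFA with states {p0, p1, p2, p3, p4, p5, p6}, start state p0, accepting states {p6} and transitions p0: 0→p1, 1→p2; p1: 0→p1, 1→p1; p2: 0→p3, 1→p1; p3: 0→p4, 1→p5; p4: 0→p1, 1→p5; p5: 0→p6, 1→p1; p6: 0→p6, 1→p6.
Converting the expression Q to a DFA (subset construction, then merging equivalent states) gives the minimal DFA with states {q0, q1, q2, q3, q4, q5, q6}, start state q0, accepting states {q4, q6} and transitions q0: 0→q1, 1→q2; q1: 0→q1, 1→q1; q2: 0→q1, 1→q3; q3: 0→q4, 1→q5; q4: 0→q6, 1→q6; q5: 0→q6, 1→q6; q6: 0→q1, 1→q1.
Exploring the product automaton P × Q from the start pair (p0, q0), following both machines on each input symbol, reaches 11 state pairs: (p0, q0), (p1, q1), (p2, q2), (p3, q1), (p1, q3), (p4, q1), (p5, q1), (p1, q4), (p1, q5), (p6, q1), (p1, q6).
P accepts in {p6} and Q accepts in {q4, q6}; no reachable pair has both components accepting, so no string drives both machines to acceptance simultaneously and L(P) ∩ L(Q) = ∅.
So no string is accepted by both, and the intersection is empty.

Yes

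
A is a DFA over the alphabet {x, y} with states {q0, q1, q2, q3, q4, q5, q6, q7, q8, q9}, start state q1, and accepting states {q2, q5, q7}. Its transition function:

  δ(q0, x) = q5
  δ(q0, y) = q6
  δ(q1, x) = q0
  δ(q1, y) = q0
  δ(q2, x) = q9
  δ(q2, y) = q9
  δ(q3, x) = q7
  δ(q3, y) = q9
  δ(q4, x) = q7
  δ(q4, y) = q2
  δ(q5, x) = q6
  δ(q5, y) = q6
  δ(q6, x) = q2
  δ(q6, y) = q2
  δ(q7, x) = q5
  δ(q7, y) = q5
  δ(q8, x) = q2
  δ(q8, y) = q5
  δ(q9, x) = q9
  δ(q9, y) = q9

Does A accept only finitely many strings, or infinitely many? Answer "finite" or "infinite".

finite

The useful states (reachable from q1 and able to reach an accepting state) are {q0, q1, q2, q5, q6}.
Restricted to these states the transition graph has no cycle, so every accepting path has bounded length and L is finite.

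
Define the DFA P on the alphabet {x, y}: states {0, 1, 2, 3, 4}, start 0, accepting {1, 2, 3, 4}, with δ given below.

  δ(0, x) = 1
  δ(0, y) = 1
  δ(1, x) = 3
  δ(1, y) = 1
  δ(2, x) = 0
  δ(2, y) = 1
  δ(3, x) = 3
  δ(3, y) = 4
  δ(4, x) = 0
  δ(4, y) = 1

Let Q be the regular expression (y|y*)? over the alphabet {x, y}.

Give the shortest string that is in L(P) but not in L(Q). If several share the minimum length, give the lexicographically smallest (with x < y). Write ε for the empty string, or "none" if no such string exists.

x

The string x is accepted by P but not by Q.
No shorter string lies in the difference, and x is the lexicographically first length-1 string in L(P) \ L(Q).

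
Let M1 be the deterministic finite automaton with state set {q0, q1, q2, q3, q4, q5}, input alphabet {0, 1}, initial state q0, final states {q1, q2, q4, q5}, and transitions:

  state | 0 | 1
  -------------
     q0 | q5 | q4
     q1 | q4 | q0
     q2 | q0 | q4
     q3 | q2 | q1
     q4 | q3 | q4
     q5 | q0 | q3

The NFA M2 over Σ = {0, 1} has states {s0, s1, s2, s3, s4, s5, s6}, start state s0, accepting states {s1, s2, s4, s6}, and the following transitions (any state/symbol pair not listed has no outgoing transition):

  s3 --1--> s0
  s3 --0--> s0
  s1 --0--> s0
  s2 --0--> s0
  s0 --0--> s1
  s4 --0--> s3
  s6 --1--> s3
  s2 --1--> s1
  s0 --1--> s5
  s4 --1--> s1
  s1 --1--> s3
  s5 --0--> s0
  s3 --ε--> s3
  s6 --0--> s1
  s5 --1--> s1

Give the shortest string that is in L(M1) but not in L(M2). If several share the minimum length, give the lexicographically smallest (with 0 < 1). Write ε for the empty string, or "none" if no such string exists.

The string 1 is accepted by M1 but not by M2.
No shorter string lies in the difference, and 1 is the lexicographically first length-1 string in L(M1) \ L(M2).

1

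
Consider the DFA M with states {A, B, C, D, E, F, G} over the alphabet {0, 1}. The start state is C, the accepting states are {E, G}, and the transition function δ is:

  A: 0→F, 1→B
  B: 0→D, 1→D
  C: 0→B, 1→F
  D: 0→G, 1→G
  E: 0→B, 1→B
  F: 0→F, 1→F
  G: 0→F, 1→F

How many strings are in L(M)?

4

The useful subgraph on states {B, C, D, G} is acyclic, so L(M) is finite; the longest accepting path visits 4 useful states, giving maximum string length 3.
Counting accepting paths from C by length: 4 of length 3. Total 4.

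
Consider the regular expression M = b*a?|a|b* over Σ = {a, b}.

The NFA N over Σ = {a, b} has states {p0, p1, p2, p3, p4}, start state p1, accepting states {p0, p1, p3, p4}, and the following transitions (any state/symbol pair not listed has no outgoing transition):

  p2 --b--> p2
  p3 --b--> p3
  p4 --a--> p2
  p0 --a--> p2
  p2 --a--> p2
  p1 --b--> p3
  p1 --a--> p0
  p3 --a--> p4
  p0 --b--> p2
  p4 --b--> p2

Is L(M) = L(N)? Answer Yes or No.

Yes

Converting the expression M to a DFA (subset construction, then merging equivalent states) gives the minimal DFA with states {m0, m1, m2}, start state m0, accepting states {m0, m1} and transitions m0: a→m1, b→m0; m1: a→m2, b→m2; m2: a→m2, b→m2.
Exploring the product automaton M × N from the start pair (m0, p1), following both machines on each input symbol, reaches 5 state pairs: (m0, p1), (m1, p0), (m0, p3), (m2, p2), (m1, p4).
M accepts in {m0, m1} and N accepts in {p0, p1, p3, p4}. In every reachable pair the two components are either both accepting — (m0, p1), (m1, p0), (m0, p3), (m1, p4) — or both non-accepting, so no string is accepted by exactly one of the machines: L(M) \ L(N) and L(N) \ L(M) are both empty.
Hence every string is accepted by M iff it is accepted by N, and the two languages coincide.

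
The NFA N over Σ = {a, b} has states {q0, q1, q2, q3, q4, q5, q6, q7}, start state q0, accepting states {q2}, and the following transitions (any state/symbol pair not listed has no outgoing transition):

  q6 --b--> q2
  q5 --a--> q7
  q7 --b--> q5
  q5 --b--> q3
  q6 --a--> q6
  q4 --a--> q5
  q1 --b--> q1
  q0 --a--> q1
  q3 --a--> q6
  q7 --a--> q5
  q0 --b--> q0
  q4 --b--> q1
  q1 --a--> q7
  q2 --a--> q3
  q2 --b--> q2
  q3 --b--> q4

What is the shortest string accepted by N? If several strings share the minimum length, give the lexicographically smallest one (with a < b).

A breadth-first search from q0 reaches an accepting state first via the path q0 → q1 → q7 → q5 → q3 → q6 → q2 on input aaabab.
No string of length < 6 is accepted (BFS exhausts all shorter strings without reaching an accepting state), and aaabab is the lexicographically least accepting string of length 6.

aaabab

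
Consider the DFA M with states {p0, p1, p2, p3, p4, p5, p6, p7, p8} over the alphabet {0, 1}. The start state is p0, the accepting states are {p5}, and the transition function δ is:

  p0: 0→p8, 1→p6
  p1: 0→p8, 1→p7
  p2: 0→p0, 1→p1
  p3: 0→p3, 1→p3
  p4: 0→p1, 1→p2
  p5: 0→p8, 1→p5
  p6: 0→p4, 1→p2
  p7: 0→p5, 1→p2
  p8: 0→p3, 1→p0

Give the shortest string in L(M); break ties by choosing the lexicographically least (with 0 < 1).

A breadth-first search from p0 reaches an accepting state first via the path p0 → p6 → p4 → p1 → p7 → p5 on input 10010.
No string of length < 5 is accepted (BFS exhausts all shorter strings without reaching an accepting state), and 10010 is the lexicographically least accepting string of length 5.

10010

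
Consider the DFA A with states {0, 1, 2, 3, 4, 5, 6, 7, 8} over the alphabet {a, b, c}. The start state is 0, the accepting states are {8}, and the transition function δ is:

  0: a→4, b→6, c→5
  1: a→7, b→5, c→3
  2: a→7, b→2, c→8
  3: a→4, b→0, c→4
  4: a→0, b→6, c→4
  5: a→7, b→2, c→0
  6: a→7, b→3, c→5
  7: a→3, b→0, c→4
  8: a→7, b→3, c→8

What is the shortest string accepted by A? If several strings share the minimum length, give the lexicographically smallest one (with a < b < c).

cbc

A breadth-first search from 0 reaches an accepting state first via the path 0 → 5 → 2 → 8 on input cbc.
No string of length < 3 is accepted (BFS exhausts all shorter strings without reaching an accepting state), and cbc is the lexicographically least accepting string of length 3.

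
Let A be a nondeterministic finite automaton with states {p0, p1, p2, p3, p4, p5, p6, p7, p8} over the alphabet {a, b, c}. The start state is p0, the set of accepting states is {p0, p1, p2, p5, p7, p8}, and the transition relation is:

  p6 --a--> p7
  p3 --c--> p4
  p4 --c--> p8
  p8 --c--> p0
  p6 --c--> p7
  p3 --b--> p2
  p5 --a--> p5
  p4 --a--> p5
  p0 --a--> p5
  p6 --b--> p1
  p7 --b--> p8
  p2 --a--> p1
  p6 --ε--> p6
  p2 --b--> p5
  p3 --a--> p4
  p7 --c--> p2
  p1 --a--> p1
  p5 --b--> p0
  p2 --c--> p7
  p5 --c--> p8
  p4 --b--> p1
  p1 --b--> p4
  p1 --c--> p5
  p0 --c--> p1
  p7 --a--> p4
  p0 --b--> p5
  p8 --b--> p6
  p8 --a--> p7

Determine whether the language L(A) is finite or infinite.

State p1 is reachable from the start and can reach an accepting state, and it lies on the cycle p1 → p1.
Traversing that cycle any number of times yields accepted strings of unbounded length, so the language is infinite.

infinite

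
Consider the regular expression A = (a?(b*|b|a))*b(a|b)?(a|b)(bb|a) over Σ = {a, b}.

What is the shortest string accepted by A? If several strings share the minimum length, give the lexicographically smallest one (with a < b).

baa

By inspection of the expression, no string of length less than 3 matches, and baa is the lexicographically first match of length 3.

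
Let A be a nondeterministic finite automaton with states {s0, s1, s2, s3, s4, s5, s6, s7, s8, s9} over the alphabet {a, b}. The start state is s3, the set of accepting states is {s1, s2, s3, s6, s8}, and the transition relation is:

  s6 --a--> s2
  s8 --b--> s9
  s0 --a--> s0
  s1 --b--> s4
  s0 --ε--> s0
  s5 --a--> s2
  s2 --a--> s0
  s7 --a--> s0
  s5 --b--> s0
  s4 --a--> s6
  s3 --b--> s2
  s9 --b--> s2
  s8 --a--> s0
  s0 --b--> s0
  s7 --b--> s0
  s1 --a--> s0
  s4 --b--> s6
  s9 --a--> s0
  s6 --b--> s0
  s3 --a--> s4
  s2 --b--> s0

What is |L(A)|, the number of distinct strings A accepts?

The useful subgraph on states {s2, s3, s4, s6} is acyclic, so L(A) is finite; the longest accepting path visits 4 useful states, giving maximum string length 3.
Counting accepting paths from s3 by length: 1 of length 0, 1 of length 1, 2 of length 2, 2 of length 3. Total 6.

6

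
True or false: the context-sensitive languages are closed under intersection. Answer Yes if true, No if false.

Yes

An LBA keeps a copy of the input on a second track, runs the LBA for L₁, and if that accepts restores the input and runs the LBA for L₂; linear space suffices, so L₁ ∩ L₂ is context-sensitive.
So the context-sensitive languages are closed under intersection.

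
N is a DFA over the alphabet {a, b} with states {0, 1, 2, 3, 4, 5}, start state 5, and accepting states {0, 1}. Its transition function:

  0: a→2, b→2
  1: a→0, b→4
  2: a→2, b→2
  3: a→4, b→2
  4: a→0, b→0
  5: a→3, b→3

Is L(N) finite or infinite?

The useful states (reachable from 5 and able to reach an accepting state) are {0, 3, 4, 5}.
Restricted to these states the transition graph has no cycle, so every accepting path has bounded length and L is finite.

finite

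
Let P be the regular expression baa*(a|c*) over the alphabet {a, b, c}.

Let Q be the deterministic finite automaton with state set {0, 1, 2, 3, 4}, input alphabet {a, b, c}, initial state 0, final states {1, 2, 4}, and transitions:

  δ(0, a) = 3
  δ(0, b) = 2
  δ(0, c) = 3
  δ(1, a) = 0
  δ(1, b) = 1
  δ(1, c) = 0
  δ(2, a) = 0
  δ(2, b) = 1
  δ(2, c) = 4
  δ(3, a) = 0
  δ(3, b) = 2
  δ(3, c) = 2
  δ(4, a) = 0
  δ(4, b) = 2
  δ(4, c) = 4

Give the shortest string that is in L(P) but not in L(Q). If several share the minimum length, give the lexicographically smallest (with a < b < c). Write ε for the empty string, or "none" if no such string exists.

The string ba is accepted by P but not by Q.
No shorter string lies in the difference, and ba is the lexicographically first length-2 string in L(P) \ L(Q).

ba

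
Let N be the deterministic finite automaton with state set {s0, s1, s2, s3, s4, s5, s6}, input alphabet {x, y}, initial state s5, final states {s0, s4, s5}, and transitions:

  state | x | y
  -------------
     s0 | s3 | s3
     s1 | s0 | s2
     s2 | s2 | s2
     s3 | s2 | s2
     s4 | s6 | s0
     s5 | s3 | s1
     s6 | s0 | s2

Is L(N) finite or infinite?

The useful states (reachable from s5 and able to reach an accepting state) are {s0, s1, s5}.
Restricted to these states the transition graph has no cycle, so every accepting path has bounded length and L is finite.

finite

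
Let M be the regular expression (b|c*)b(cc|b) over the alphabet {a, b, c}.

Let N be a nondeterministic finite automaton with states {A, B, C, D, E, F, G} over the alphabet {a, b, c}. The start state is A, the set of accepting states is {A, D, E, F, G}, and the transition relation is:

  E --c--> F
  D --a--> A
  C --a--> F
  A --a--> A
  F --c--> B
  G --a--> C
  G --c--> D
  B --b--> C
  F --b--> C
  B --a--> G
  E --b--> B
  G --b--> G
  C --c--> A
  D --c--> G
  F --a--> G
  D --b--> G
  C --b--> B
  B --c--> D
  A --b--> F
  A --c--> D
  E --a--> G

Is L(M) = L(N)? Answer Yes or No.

No

The string bb is accepted by M but rejected by N.
So L(M) ≠ L(N).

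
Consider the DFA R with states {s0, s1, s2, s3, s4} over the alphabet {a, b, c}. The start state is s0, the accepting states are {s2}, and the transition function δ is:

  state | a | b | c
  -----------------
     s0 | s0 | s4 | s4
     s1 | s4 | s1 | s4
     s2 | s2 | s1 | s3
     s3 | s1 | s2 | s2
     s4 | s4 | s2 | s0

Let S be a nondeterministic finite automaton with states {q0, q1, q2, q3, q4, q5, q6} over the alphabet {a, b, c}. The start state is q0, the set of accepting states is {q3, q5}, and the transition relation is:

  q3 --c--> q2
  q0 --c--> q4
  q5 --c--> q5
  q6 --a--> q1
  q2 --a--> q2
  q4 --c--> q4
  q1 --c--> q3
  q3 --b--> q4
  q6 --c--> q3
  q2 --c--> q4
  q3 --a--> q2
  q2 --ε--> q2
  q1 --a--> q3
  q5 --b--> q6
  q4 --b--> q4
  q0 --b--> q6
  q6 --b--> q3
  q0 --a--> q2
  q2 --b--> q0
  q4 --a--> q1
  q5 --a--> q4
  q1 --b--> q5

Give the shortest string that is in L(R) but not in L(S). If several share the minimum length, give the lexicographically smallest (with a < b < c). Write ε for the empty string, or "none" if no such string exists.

cb

The string cb is accepted by R but not by S.
No shorter string lies in the difference, and cb is the lexicographically first length-2 string in L(R) \ L(S).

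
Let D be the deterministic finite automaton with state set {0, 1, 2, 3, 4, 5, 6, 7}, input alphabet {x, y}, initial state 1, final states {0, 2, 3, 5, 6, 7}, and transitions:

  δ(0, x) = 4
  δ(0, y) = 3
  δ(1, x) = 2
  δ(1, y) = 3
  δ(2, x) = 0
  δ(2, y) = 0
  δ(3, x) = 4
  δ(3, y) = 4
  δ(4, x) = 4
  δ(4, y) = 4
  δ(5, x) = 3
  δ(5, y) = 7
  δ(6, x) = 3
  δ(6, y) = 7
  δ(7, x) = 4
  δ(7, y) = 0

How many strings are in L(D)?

6

The useful subgraph on states {0, 1, 2, 3} is acyclic, so L(D) is finite; the longest accepting path visits 4 useful states, giving maximum string length 3.
Counting accepting paths from 1 by length: 2 of length 1, 2 of length 2, 2 of length 3. Total 6.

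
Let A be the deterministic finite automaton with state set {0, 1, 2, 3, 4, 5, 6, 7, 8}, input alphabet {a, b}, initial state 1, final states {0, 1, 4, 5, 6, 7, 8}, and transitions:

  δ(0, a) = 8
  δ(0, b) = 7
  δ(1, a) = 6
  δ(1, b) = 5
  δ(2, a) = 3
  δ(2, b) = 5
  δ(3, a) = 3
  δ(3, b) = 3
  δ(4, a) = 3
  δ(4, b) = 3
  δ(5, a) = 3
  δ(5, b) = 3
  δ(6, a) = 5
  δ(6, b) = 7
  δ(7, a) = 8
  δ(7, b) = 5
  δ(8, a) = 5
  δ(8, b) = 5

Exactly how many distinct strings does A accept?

The useful subgraph on states {1, 5, 6, 7, 8} is acyclic, so L(A) is finite; the longest accepting path visits 5 useful states, giving maximum string length 4.
Counting accepting paths from 1 by length: 1 of length 0, 2 of length 1, 2 of length 2, 2 of length 3, 2 of length 4. Total 9.

9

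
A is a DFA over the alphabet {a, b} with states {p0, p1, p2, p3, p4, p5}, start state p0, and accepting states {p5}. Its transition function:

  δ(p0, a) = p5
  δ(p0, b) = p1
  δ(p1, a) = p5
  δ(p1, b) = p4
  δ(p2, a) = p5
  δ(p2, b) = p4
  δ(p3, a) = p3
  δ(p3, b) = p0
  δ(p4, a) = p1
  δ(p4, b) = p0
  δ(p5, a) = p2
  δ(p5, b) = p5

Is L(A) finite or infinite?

infinite

State p0 is reachable from the start and can reach an accepting state, and it lies on the cycle p0 → p1 → p4 → p0.
Traversing that cycle any number of times yields accepted strings of unbounded length, so the language is infinite.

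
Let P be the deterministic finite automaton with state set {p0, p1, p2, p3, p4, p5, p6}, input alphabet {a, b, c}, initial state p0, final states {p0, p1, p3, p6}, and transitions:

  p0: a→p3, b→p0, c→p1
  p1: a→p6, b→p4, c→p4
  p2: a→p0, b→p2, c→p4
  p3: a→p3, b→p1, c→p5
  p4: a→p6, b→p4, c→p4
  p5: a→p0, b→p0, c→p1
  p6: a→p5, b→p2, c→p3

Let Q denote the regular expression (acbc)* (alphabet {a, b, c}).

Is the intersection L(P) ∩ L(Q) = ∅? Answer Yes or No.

The empty string ε is accepted by both P and Q.
Hence L(P) ∩ L(Q) ≠ ∅.

No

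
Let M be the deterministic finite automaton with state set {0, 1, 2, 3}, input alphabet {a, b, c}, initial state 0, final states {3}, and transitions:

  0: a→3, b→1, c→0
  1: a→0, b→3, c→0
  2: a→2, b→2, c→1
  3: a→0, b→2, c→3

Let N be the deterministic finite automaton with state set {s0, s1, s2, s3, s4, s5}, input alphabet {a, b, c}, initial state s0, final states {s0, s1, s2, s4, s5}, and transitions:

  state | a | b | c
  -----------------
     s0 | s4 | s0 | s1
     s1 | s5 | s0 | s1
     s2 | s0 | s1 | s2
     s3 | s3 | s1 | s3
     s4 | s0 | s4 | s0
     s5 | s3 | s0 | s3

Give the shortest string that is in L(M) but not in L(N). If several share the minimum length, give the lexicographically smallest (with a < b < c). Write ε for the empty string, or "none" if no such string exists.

The string cac is accepted by M but not by N.
No shorter string lies in the difference, and cac is the lexicographically first length-3 string in L(M) \ L(N).

cac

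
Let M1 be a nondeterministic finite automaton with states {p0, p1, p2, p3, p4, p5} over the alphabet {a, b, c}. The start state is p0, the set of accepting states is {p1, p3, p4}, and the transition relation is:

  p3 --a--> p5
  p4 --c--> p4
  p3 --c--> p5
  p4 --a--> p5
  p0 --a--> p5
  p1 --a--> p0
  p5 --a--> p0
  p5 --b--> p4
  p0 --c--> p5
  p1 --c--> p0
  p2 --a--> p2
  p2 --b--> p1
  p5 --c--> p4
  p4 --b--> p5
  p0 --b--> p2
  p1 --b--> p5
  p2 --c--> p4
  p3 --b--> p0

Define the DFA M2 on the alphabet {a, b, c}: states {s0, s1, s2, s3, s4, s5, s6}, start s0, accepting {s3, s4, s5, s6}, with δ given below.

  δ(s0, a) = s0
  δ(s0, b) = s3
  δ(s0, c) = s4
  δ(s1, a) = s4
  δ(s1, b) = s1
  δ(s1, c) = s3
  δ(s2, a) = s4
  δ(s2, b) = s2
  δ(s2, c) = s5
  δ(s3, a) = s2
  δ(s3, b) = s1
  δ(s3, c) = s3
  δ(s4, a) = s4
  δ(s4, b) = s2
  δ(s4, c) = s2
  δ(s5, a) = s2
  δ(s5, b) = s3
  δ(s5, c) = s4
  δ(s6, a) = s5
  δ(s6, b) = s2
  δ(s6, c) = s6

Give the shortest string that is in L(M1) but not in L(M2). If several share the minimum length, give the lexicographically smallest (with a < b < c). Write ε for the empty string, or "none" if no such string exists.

bb

The string bb is accepted by M1 but not by M2.
No shorter string lies in the difference, and bb is the lexicographically first length-2 string in L(M1) \ L(M2).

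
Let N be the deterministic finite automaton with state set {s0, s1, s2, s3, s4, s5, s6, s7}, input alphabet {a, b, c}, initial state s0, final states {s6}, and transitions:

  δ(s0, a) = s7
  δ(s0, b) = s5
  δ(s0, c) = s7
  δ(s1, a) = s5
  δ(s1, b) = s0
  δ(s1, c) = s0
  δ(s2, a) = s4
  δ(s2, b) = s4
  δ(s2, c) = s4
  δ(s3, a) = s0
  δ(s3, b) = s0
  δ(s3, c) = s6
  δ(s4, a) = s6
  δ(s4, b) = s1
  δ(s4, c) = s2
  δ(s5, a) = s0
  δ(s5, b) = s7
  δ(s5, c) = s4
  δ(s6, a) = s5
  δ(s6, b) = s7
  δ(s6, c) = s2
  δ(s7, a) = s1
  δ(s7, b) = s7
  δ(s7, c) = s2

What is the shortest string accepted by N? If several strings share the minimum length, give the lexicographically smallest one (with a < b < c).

A breadth-first search from s0 reaches an accepting state first via the path s0 → s5 → s4 → s6 on input bca.
No string of length < 3 is accepted (BFS exhausts all shorter strings without reaching an accepting state), and bca is the lexicographically least accepting string of length 3.

bca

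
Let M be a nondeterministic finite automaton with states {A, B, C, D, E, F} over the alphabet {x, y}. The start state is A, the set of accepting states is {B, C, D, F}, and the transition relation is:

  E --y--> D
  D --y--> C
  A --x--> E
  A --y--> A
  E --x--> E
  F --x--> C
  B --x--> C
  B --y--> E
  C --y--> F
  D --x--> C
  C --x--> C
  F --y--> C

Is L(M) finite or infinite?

infinite

State A is reachable from the start and can reach an accepting state, and it lies on the cycle A → A.
Traversing that cycle any number of times yields accepted strings of unbounded length, so the language is infinite.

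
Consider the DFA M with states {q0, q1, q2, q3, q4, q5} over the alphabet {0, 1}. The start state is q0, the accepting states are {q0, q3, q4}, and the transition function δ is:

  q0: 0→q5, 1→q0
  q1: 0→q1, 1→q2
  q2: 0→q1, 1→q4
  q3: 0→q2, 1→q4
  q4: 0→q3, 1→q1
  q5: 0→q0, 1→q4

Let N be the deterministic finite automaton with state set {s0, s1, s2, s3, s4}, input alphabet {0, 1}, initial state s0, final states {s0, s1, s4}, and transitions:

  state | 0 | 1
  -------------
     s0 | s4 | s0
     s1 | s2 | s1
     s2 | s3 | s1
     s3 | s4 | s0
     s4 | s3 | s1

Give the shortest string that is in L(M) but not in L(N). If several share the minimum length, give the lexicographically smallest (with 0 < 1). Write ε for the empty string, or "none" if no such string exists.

00

The string 00 is accepted by M but not by N.
No shorter string lies in the difference, and 00 is the lexicographically first length-2 string in L(M) \ L(N).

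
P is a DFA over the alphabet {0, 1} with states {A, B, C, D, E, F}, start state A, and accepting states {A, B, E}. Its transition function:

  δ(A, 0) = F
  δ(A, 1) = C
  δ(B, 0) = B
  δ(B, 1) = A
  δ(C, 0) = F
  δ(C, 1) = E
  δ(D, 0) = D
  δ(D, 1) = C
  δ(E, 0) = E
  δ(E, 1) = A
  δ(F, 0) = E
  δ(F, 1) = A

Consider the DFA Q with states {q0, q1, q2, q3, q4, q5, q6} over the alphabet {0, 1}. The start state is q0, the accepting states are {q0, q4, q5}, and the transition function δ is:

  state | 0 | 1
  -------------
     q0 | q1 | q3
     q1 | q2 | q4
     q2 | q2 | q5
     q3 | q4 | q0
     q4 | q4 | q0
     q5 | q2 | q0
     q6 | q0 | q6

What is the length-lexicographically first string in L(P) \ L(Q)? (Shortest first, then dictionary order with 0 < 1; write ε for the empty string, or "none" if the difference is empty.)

00

The string 00 is accepted by P but not by Q.
No shorter string lies in the difference, and 00 is the lexicographically first length-2 string in L(P) \ L(Q).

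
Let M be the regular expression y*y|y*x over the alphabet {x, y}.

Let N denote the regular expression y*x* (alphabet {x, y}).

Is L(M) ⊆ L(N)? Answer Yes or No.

Converting the expression M to a DFA (subset construction, then merging equivalent states) gives the minimal DFA with states {m0, m1, m2, m3}, start state m0, accepting states {m1, m2} and transitions m0: x→m1, y→m2; m1: x→m3, y→m3; m2: x→m1, y→m2; m3: x→m3, y→m3.
Converting the expression N to a DFA (subset construction, then merging equivalent states) gives the minimal DFA with states {n0, n1, n2}, start state n0, accepting states {n0, n1} and transitions n0: x→n1, y→n0; n1: x→n1, y→n2; n2: x→n2, y→n2.
Exploring the product automaton M × N from the start pair (m0, n0), following both machines on each input symbol, reaches 5 state pairs: (m0, n0), (m1, n1), (m2, n0), (m3, n1), (m3, n2).
M accepts in {m1, m2} and N accepts in {n0, n1}. The reachable pairs whose M-component is accepting are (m1, n1), (m2, n0); in each of them the N-component is accepting too, so the product for L(M) \ L(N) (M-component accepting, N-component rejecting) has no reachable accepting pair and the difference is empty.
Hence every string in L(M) is also in L(N).

Yes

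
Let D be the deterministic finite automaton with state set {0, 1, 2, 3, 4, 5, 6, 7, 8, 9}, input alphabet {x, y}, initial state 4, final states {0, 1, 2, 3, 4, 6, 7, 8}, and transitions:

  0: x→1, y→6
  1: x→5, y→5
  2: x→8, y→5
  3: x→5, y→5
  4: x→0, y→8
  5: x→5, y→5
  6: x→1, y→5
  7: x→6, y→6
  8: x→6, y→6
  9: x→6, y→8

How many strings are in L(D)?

10

The useful subgraph on states {0, 1, 4, 6, 8} is acyclic, so L(D) is finite; the longest accepting path visits 4 useful states, giving maximum string length 3.
Counting accepting paths from 4 by length: 1 of length 0, 2 of length 1, 4 of length 2, 3 of length 3. Total 10.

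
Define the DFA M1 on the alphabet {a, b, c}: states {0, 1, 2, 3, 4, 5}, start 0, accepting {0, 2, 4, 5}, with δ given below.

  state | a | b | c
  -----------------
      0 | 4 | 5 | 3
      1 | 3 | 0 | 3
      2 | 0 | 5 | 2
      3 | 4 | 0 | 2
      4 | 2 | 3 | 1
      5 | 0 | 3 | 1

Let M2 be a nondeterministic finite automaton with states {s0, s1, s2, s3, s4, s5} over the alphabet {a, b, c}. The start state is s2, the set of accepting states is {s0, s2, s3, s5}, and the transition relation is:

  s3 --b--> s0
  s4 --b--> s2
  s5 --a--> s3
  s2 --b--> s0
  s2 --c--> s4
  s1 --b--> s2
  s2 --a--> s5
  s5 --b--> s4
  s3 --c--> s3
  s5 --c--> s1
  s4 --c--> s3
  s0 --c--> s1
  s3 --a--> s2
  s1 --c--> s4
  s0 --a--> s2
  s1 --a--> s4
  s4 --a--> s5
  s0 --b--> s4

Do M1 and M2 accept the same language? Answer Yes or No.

Exploring the product automaton M1 × M2 from the start pair (0, s2), following both machines on each input symbol, reaches 6 state pairs: (0, s2), (4, s5), (5, s0), (3, s4), (2, s3), (1, s1).
M1 accepts in {0, 2, 4, 5} and M2 accepts in {s0, s2, s3, s5}. In every reachable pair the two components are either both accepting — (0, s2), (4, s5), (5, s0), (2, s3) — or both non-accepting, so no string is accepted by exactly one of the machines: L(M1) \ L(M2) and L(M2) \ L(M1) are both empty.
Hence every string is accepted by M1 iff it is accepted by M2, and the two languages coincide.

Yes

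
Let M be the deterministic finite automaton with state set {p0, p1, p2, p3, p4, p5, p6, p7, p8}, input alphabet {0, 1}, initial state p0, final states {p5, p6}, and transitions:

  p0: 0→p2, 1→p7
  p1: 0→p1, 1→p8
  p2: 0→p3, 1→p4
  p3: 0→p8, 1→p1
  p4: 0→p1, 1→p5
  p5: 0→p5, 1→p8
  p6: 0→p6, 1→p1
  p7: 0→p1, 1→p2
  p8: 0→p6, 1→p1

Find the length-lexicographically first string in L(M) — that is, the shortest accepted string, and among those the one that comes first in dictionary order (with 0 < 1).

011

A breadth-first search from p0 reaches an accepting state first via the path p0 → p2 → p4 → p5 on input 011.
No string of length < 3 is accepted (BFS exhausts all shorter strings without reaching an accepting state), and 011 is the lexicographically least accepting string of length 3.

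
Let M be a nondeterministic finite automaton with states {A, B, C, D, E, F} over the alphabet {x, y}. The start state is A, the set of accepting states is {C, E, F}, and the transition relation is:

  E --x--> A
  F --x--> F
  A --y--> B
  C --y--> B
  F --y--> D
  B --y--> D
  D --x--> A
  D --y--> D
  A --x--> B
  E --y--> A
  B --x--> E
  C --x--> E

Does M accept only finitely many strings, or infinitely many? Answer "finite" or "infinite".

State A is reachable from the start and can reach an accepting state, and it lies on the cycle A → B → D → A.
Traversing that cycle any number of times yields accepted strings of unbounded length, so the language is infinite.

infinite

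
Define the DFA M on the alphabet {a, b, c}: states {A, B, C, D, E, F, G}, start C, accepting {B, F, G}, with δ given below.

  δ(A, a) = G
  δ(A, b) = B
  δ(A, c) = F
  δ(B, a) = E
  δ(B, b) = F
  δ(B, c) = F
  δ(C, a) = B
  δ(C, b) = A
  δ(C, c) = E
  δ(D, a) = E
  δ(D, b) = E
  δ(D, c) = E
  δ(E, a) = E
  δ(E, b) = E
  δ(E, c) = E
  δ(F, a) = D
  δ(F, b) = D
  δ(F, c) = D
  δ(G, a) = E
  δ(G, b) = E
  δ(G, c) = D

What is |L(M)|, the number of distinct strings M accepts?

The useful subgraph on states {A, B, C, F, G} is acyclic, so L(M) is finite; the longest accepting path visits 4 useful states, giving maximum string length 3.
Counting accepting paths from C by length: 1 of length 1, 5 of length 2, 2 of length 3. Total 8.

8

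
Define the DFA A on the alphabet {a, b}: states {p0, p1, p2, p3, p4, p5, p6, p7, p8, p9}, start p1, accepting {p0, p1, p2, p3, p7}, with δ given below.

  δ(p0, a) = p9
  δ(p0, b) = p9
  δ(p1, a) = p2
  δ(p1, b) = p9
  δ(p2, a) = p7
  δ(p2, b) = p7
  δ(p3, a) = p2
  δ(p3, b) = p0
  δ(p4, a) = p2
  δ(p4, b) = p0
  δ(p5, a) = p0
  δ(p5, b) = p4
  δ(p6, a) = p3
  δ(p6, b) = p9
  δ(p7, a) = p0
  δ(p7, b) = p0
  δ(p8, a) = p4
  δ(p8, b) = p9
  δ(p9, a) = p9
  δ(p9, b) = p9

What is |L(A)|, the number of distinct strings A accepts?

8

The useful subgraph on states {p0, p1, p2, p7} is acyclic, so L(A) is finite; the longest accepting path visits 4 useful states, giving maximum string length 3.
Counting accepting paths from p1 by length: 1 of length 0, 1 of length 1, 2 of length 2, 4 of length 3. Total 8.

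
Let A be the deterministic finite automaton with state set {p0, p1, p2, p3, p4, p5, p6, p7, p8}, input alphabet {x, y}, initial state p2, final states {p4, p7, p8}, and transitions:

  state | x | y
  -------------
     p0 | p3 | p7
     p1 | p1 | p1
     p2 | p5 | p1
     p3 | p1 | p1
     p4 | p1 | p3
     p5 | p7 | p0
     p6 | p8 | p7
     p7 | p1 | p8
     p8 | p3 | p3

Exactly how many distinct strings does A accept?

The useful subgraph on states {p0, p2, p5, p7, p8} is acyclic, so L(A) is finite; the longest accepting path visits 5 useful states, giving maximum string length 4.
Counting accepting paths from p2 by length: 1 of length 2, 2 of length 3, 1 of length 4. Total 4.

4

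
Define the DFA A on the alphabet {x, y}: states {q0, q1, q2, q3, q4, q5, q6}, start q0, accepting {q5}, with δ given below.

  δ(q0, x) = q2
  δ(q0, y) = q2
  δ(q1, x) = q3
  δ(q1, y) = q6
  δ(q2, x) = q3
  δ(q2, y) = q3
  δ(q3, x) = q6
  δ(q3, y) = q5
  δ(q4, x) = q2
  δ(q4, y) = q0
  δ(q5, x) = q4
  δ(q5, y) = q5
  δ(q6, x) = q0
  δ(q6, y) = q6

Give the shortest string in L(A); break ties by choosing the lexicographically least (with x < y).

A breadth-first search from q0 reaches an accepting state first via the path q0 → q2 → q3 → q5 on input xxy.
No string of length < 3 is accepted (BFS exhausts all shorter strings without reaching an accepting state), and xxy is the lexicographically least accepting string of length 3.

xxy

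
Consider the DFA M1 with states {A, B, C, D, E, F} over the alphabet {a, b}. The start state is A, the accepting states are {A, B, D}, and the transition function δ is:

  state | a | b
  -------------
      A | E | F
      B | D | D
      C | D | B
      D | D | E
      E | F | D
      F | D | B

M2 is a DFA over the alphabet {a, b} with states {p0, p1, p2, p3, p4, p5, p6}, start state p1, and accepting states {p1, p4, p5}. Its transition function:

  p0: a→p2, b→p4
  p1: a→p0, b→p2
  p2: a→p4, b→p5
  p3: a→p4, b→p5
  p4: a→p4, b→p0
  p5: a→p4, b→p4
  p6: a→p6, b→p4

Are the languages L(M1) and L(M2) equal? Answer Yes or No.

Exploring the product automaton M1 × M2 from the start pair (A, p1), following both machines on each input symbol, reaches 5 state pairs: (A, p1), (E, p0), (F, p2), (D, p4), (B, p5).
M1 accepts in {A, B, D} and M2 accepts in {p1, p4, p5}. In every reachable pair the two components are either both accepting — (A, p1), (D, p4), (B, p5) — or both non-accepting, so no string is accepted by exactly one of the machines: L(M1) \ L(M2) and L(M2) \ L(M1) are both empty.
Hence every string is accepted by M1 iff it is accepted by M2, and the two languages coincide.

Yes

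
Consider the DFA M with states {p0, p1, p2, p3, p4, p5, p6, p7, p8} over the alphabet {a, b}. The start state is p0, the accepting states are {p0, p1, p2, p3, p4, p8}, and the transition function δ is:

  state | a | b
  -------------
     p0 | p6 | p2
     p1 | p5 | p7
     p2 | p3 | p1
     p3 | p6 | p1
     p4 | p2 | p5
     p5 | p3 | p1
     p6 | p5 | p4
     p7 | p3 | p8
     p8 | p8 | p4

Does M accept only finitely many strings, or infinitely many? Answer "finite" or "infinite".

infinite

State p1 is reachable from the start and can reach an accepting state, and it lies on the cycle p1 → p5 → p1.
Traversing that cycle any number of times yields accepted strings of unbounded length, so the language is infinite.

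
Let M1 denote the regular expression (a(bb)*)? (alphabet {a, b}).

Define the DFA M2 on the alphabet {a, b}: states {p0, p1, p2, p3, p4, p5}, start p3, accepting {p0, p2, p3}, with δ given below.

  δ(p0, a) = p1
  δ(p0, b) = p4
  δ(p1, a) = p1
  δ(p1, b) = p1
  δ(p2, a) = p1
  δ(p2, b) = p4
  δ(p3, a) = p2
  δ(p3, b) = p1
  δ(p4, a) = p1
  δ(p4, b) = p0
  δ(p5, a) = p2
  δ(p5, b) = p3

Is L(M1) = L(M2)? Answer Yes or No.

Converting the expression M1 to a DFA (subset construction, then merging equivalent states) gives the minimal DFA with states {r0, r1, r2, r3}, start state r0, accepting states {r0, r1} and transitions r0: a→r1, b→r2; r1: a→r2, b→r3; r2: a→r2, b→r2; r3: a→r2, b→r1.
Exploring the product automaton M1 × M2 from the start pair (r0, p3), following both machines on each input symbol, reaches 5 state pairs: (r0, p3), (r1, p2), (r2, p1), (r3, p4), (r1, p0).
M1 accepts in {r0, r1} and M2 accepts in {p0, p2, p3}. In every reachable pair the two components are either both accepting — (r0, p3), (r1, p2), (r1, p0) — or both non-accepting, so no string is accepted by exactly one of the machines: L(M1) \ L(M2) and L(M2) \ L(M1) are both empty.
Hence every string is accepted by M1 iff it is accepted by M2, and the two languages coincide.

Yes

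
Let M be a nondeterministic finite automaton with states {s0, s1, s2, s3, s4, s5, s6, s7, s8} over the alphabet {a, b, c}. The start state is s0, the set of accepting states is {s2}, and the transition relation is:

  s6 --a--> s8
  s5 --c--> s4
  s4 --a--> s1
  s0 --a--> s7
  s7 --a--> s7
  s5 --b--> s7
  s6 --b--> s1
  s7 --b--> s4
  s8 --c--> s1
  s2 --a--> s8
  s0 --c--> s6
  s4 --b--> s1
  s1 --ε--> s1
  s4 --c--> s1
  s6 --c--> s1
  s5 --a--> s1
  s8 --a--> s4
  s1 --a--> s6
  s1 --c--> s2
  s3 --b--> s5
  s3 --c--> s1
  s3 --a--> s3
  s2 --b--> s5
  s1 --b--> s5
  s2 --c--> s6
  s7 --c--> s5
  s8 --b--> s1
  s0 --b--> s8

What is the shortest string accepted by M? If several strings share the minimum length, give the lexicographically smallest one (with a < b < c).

A breadth-first search from s0 reaches an accepting state first via the path s0 → s8 → s1 → s2 on input bbc.
No string of length < 3 is accepted (BFS exhausts all shorter strings without reaching an accepting state), and bbc is the lexicographically least accepting string of length 3.

bbc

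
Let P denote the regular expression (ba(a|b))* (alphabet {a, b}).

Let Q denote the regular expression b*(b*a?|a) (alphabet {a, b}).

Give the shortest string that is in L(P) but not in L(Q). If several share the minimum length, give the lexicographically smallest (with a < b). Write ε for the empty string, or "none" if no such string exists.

The string baa is accepted by P but not by Q.
No shorter string lies in the difference, and baa is the lexicographically first length-3 string in L(P) \ L(Q).

baa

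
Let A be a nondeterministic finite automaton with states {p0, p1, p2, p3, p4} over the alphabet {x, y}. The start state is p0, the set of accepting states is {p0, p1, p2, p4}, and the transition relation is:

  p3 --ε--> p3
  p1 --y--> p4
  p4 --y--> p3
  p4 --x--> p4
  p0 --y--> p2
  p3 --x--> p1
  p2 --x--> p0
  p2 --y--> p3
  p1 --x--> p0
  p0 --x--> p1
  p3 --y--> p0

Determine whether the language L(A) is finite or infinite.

infinite

State p0 is reachable from the start and can reach an accepting state, and it lies on the cycle p0 → p1 → p0.
Traversing that cycle any number of times yields accepted strings of unbounded length, so the language is infinite.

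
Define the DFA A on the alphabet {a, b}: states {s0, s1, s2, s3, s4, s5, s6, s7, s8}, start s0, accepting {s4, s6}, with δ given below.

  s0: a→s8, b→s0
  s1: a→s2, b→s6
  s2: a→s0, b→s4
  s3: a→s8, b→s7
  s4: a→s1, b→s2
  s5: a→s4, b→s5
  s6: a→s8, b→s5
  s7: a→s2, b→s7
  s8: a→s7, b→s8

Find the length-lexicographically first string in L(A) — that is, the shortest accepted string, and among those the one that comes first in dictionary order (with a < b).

A breadth-first search from s0 reaches an accepting state first via the path s0 → s8 → s7 → s2 → s4 on input aaab.
No string of length < 4 is accepted (BFS exhausts all shorter strings without reaching an accepting state), and aaab is the lexicographically least accepting string of length 4.

aaab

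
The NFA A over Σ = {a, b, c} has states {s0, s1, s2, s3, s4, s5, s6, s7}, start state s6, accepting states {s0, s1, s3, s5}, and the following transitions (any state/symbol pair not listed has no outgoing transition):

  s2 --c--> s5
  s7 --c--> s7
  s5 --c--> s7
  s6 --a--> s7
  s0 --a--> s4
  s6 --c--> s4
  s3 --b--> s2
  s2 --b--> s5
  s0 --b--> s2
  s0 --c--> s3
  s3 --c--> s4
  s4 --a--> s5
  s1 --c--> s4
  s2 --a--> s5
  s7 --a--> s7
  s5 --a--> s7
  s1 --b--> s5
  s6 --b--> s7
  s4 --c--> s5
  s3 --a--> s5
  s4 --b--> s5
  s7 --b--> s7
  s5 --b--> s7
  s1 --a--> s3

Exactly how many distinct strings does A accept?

The useful subgraph on states {s4, s5, s6} is acyclic, so L(A) is finite; the longest accepting path visits 3 useful states, giving maximum string length 2.
Counting accepting paths from s6 by length: 3 of length 2. Total 3.

3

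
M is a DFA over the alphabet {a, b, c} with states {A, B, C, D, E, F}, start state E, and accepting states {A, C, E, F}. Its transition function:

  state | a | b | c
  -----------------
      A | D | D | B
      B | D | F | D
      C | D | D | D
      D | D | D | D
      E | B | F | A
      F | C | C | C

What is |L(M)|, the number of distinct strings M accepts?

14

The useful subgraph on states {A, B, C, E, F} is acyclic, so L(M) is finite; the longest accepting path visits 5 useful states, giving maximum string length 4.
Counting accepting paths from E by length: 1 of length 0, 2 of length 1, 4 of length 2, 4 of length 3, 3 of length 4. Total 14.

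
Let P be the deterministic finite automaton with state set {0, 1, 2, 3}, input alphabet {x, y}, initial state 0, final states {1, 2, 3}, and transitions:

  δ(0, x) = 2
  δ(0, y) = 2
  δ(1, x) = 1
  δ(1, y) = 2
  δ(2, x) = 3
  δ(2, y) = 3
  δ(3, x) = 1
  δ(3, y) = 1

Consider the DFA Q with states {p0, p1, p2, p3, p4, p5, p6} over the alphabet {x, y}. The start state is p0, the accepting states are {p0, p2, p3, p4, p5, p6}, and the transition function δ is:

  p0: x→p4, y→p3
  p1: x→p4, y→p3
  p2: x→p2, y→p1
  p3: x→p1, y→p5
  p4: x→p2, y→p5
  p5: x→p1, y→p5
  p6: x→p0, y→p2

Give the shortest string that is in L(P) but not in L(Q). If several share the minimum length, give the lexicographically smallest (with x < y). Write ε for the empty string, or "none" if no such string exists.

yx

The string yx is accepted by P but not by Q.
No shorter string lies in the difference, and yx is the lexicographically first length-2 string in L(P) \ L(Q).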